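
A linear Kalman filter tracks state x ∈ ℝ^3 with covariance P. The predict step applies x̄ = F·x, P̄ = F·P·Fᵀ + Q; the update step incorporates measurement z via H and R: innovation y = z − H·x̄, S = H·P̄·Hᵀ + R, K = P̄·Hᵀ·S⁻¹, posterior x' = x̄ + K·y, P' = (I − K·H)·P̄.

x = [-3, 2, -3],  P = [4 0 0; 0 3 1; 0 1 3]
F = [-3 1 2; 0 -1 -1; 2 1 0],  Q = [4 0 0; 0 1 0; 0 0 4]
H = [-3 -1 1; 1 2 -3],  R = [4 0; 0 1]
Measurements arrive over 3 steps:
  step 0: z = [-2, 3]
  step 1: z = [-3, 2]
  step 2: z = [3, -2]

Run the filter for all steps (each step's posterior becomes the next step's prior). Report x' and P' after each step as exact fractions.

step 0: x̄ = F·x = [5, 1, -4]
step 0: P̄ = F·P·Fᵀ + Q = [59 -12 -19; -12 9 -4; -19 -4 23]
step 0: y = z − H·x̄ = [18, -16]
step 0: S = H·P̄·Hᵀ + R = [617 -390; -390 417]
step 0: K = P̄·Hᵀ·S⁻¹ = [-13616/35063 -14996/105189; 791/5009 956/5009; -804/35063 -8824/35063]
step 0: x' = x̄ + K·y = [30617/105189, 3951/5009, -13540/35063]
step 0: P' = (I − K·H)·P̄ = [69751/105189 -2516/5009 -2325/35063; -2516/5009 9680/5009 5296/5009; -2325/35063 5296/5009 26881/35063]
step 1: x̄ = F·x = [-30040/35063, -14117/35063, 144205/105189]
step 1: P̄ = F·P·Fᵀ + Q = [806649/35063 -292549/35063 10714/35063; -292549/35063 203848/35063 -64958/35063; 10714/35063 -64958/35063 691696/105189]
step 1: y = z − H·x̄ = [-772483/105189, 272605/35063]
step 1: S = H·P̄·Hᵀ + R = [18434533/105189 -1689146/35063; -1689146/35063 3277208/35063]
step 1: K = P̄·Hᵀ·S⁻¹ = [-283070799/739442666 -206328565/1478885332; 107761857/739442666 250986977/1478885332; -10835561/369721333 -194134235/739442666]
step 1: x' = x̄ + K·y = [1286436971/1478885332, -226827551/1478885332, -336479921/739442666]
step 1: P' = (I − K·H)·P̄ = [960528167/1478885332 -684197595/1478885332 -33589743/739442666; -684197595/1478885332 2636309215/1478885332 722905643/739442666; -33589743/739442666 722905643/739442666 267725963/369721333]
step 2: x̄ = F·x = [-1358014537/369721333, 899787393/1478885332, 2346046391/1478885332]
step 2: P̄ = F·P·Fᵀ + Q = [8043701000/369721333 -2842420505/369721333 45060609/369721333; -2842420505/369721333 8077720971/1478885332 -2579366339/1478885332; 45060609/369721333 -2579366339/1478885332 9657172831/1478885332]
step 2: y = z − H·x̄ = [-6652888723/739442666, 7712851871/1478885332]
step 2: S = H·P̄·Hᵀ + R = [62270714268/369721333 -36579002815/739442666; -36579002815/739442666 137271342067/1478885332]
step 2: K = P̄·Hᵀ·S⁻¹ = [-7447394513984/19501068584807 -2705445453668/19501068584807; 2796364467885/19501068584807 3269473969169/19501068584807; -593835857528/19501068584807 -5139494414355/19501068584807]
step 2: x' = x̄ + K·y = [-18733206675950/19501068584807, 3756870593770/19501068584807, 9474500774885/19501068584807]
step 2: P' = (I − K·H)·P̄ = [12623485164820/19501068584807 -8913701697084/19501068584807 -832824258560/19501068584807; -8913701697084/19501068584807 34483765992883/19501068584807 18928118773171/19501068584807; -832824258560/19501068584807 18928118773171/19501068584807 14054302567379/19501068584807]

step 0: x' = [30617/105189, 3951/5009, -13540/35063], P' = [69751/105189 -2516/5009 -2325/35063; -2516/5009 9680/5009 5296/5009; -2325/35063 5296/5009 26881/35063]
step 1: x' = [1286436971/1478885332, -226827551/1478885332, -336479921/739442666], P' = [960528167/1478885332 -684197595/1478885332 -33589743/739442666; -684197595/1478885332 2636309215/1478885332 722905643/739442666; -33589743/739442666 722905643/739442666 267725963/369721333]
step 2: x' = [-18733206675950/19501068584807, 3756870593770/19501068584807, 9474500774885/19501068584807], P' = [12623485164820/19501068584807 -8913701697084/19501068584807 -832824258560/19501068584807; -8913701697084/19501068584807 34483765992883/19501068584807 18928118773171/19501068584807; -832824258560/19501068584807 18928118773171/19501068584807 14054302567379/19501068584807]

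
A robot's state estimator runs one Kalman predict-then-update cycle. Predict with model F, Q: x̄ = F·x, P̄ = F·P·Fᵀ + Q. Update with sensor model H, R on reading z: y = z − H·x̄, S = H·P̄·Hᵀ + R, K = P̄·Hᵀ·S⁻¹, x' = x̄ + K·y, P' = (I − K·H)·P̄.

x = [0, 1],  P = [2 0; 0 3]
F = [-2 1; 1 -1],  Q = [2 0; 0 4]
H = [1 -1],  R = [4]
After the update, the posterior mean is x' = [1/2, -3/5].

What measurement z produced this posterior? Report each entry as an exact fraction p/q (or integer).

x̄ = F·x = [1, -1]
P̄ = F·P·Fᵀ + Q = [13 -7; -7 9]
S = H·P̄·Hᵀ + R = [40]
K = P̄·Hᵀ·S⁻¹ = [1/2; -2/5]
x' − x̄ = [-1/2, 2/5] = K·y
y = (KᵀK)⁻¹·Kᵀ·(x' − x̄) = [-1]
z = y + H·x̄ = [-1] + [2] = [1]

z = [1]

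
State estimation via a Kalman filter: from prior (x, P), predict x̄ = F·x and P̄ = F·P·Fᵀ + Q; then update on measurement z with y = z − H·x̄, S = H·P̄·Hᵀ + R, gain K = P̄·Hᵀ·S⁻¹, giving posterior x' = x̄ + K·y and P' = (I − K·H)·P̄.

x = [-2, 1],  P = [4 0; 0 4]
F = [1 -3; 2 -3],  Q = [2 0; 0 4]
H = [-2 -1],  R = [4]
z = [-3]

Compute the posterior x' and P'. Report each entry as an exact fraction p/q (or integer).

x' = [135/101, 13/101]
P' = [146/101 -164/101; -164/101 472/101]

x̄ = F·x = [-5, -7]
P̄ = F·P·Fᵀ + Q = [42 44; 44 56]
y = z − H·x̄ = [-20]
S = H·P̄·Hᵀ + R = [404]
K = P̄·Hᵀ·S⁻¹ = [-32/101; -36/101]
x' = x̄ + K·y = [135/101, 13/101]
P' = (I − K·H)·P̄ = [146/101 -164/101; -164/101 472/101]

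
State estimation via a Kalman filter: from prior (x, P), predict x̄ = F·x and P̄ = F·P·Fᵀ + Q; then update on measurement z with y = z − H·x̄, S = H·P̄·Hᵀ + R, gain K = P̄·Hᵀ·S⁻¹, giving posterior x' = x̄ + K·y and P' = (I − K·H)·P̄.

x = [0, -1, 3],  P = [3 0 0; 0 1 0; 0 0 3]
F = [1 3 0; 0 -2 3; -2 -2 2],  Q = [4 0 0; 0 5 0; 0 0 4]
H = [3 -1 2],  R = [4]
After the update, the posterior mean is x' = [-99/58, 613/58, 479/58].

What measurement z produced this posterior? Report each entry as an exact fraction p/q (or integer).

z = [1]

x̄ = F·x = [-3, 11, 8]
P̄ = F·P·Fᵀ + Q = [16 -6 -12; -6 36 22; -12 22 32]
S = H·P̄·Hᵀ + R = [116]
K = P̄·Hᵀ·S⁻¹ = [15/58; -5/58; 3/58]
x' − x̄ = [75/58, -25/58, 15/58] = K·y
y = (KᵀK)⁻¹·Kᵀ·(x' − x̄) = [5]
z = y + H·x̄ = [5] + [-4] = [1]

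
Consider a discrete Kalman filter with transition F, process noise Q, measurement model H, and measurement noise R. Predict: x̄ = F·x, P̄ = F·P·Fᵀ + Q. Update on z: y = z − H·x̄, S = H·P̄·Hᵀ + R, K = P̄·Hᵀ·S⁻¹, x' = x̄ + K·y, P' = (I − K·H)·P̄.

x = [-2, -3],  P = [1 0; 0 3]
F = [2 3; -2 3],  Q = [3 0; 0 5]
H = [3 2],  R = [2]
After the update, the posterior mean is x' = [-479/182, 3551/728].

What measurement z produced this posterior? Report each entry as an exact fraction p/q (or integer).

x̄ = F·x = [-13, -5]
P̄ = F·P·Fᵀ + Q = [34 23; 23 36]
S = H·P̄·Hᵀ + R = [728]
K = P̄·Hᵀ·S⁻¹ = [37/182; 141/728]
x' − x̄ = [1887/182, 7191/728] = K·y
y = (KᵀK)⁻¹·Kᵀ·(x' − x̄) = [51]
z = y + H·x̄ = [51] + [-49] = [2]

z = [2]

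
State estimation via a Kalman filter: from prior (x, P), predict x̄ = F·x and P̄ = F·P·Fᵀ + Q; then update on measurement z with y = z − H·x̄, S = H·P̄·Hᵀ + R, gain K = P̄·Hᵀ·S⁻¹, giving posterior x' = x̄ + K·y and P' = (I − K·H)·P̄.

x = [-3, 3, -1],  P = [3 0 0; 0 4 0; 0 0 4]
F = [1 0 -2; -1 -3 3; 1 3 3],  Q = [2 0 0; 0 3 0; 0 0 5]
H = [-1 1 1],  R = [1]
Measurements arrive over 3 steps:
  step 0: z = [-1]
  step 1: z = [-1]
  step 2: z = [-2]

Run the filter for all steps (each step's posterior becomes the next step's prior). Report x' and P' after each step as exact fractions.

step 0: x̄ = F·x = [-1, -9, 3]
step 0: P̄ = F·P·Fᵀ + Q = [21 -27 -21; -27 78 -3; -21 -3 80]
step 0: y = z − H·x̄ = [4]
step 0: S = H·P̄·Hᵀ + R = [270]
step 0: K = P̄·Hᵀ·S⁻¹ = [-23/90; 17/45; 49/135]
step 0: x' = x̄ + K·y = [-91/45, -337/45, 601/135]
step 0: P' = (I − K·H)·P̄ = [101/30 -14/15 182/45; -14/15 592/15 -1801/45; 182/45 -1801/45 5998/135]
step 1: x̄ = F·x = [-295/27, 1703/45, -167/15]
step 1: P̄ = F·P·Fᵀ + Q = [9013/54 -8767/18 -131/6; -8767/18 43559/30 469/10; -131/6 469/10 617/10]
step 1: y = z − H·x̄ = [-5216/135]
step 1: S = H·P̄·Hᵀ + R = [754151/270]
step 1: K = P̄·Hᵀ·S⁻¹ = [-182465/754151; 536199/754151; 35217/754151]
step 1: x' = x̄ + K·y = [-1189891/754151, 7823285/754151, -9756895/754151]
step 1: P' = (I − K·H)·P̄ = [2564217/754151 -4952136/754151 7333888/754151; -4952136/754151 30152604/754151 -34568541/754151; 7333888/754151 -34568541/754151 41937646/754151]
step 2: x̄ = F·x = [18323899/754151, -51550649/754151, -6990721/754151]
step 2: P̄ = F·P·Fᵀ + Q = [142487551/754151 -410075491/754151 -49172933/754151; -410075491/754151 1202156514/754151 133213977/754151; -49172933/754151 133213977/754151 47203996/754151]
step 2: y = z − H·x̄ = [75356967/754151]
step 2: S = H·P̄·Hᵀ + R = [2577527014/754151]
step 2: K = P̄·Hᵀ·S⁻¹ = [-601735975/2577527014; 872722991/1288763507; 114795453/1288763507]
step 2: x' = x̄ + K·y = [2499959111/2577527014, -889526846/1288763507, -475699096/1288763507]
step 2: P' = (I − K·H)·P̄ = [6867760239/2577527014 -4430820912/1288763507 7563833044/1288763507; -4430820912/1288763507 34481963036/1288763507 -38040060957/1288763507; 7563833044/1288763507 -38040060957/1288763507 45718689454/1288763507]

step 0: x' = [-91/45, -337/45, 601/135], P' = [101/30 -14/15 182/45; -14/15 592/15 -1801/45; 182/45 -1801/45 5998/135]
step 1: x' = [-1189891/754151, 7823285/754151, -9756895/754151], P' = [2564217/754151 -4952136/754151 7333888/754151; -4952136/754151 30152604/754151 -34568541/754151; 7333888/754151 -34568541/754151 41937646/754151]
step 2: x' = [2499959111/2577527014, -889526846/1288763507, -475699096/1288763507], P' = [6867760239/2577527014 -4430820912/1288763507 7563833044/1288763507; -4430820912/1288763507 34481963036/1288763507 -38040060957/1288763507; 7563833044/1288763507 -38040060957/1288763507 45718689454/1288763507]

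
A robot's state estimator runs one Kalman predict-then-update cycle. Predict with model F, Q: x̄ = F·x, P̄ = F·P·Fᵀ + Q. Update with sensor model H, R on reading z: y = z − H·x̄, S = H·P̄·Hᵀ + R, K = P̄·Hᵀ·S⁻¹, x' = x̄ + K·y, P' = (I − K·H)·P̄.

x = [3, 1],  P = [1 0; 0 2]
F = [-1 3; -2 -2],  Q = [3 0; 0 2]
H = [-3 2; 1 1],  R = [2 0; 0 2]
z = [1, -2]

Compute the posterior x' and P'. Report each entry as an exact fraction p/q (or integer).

x' = [-1995/1496, -139/88]
P' = [271/748 15/44; 15/44 31/44]

x̄ = F·x = [0, -8]
P̄ = F·P·Fᵀ + Q = [22 -10; -10 14]
y = z − H·x̄ = [17, 6]
S = H·P̄·Hᵀ + R = [376 -28; -28 18]
K = P̄·Hᵀ·S⁻¹ = [-303/1496 263/748; 17/88 23/44]
x' = x̄ + K·y = [-1995/1496, -139/88]
P' = (I − K·H)·P̄ = [271/748 15/44; 15/44 31/44]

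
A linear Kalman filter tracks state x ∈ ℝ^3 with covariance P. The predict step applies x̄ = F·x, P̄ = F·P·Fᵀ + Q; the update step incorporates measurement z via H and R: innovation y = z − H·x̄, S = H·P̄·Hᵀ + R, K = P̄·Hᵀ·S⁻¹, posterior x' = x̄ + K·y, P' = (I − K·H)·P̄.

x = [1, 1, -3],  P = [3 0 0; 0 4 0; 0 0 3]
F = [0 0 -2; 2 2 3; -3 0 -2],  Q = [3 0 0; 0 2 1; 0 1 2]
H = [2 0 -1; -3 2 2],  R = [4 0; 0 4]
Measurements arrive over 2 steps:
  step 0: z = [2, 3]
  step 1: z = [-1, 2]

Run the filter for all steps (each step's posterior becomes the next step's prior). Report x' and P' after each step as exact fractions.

step 0: x' = [5451/3437, 26366/10311, 1720/1473], P' = [16500/3437 -8424/3437 4584/491; -8424/3437 57616/10311 -12076/1473; 4584/491 -12076/1473 31876/1473]
step 1: x' = [49321522/29247041, 18977329/87741123, 299596291/87741123], P' = [171220518/29247041 -87822445/29247041 326408488/29247041; -87822445/29247041 1003201979/175482246 -786615452/87741123; 326408488/29247041 -786615452/87741123 2150170012/87741123]

step 0: x̄ = F·x = [6, -5, 3]
step 0: P̄ = F·P·Fᵀ + Q = [15 -18 12; -18 57 -35; 12 -35 41]
step 0: y = z − H·x̄ = [-7, 25]
step 0: S = H·P̄·Hᵀ + R = [57 -90; -90 323]
step 0: K = P̄·Hᵀ·S⁻¹ = [228/3437 -543/3437; 8497/10311 1832/3437; -1093/1473 -138/491]
step 0: x' = x̄ + K·y = [5451/3437, 26366/10311, 1720/1473]
step 0: P' = (I − K·H)·P̄ = [16500/3437 -8424/3437 4584/491; -8424/3437 57616/10311 -12076/1473; 4584/491 -12076/1473 31876/1473]
step 1: x̄ = F·x = [-3440/1473, 121558/10311, -73139/10311]
step 1: P̄ = F·P·Fᵀ + Q = [131923/1473 -197960/1473 210016/1473; -197960/1473 2395882/10311 -2387153/10311; 210016/1473 -2387153/10311 2513818/10311]
step 1: y = z − H·x̄ = [-35290/10311, -21208/1473]
step 1: S = H·P̄·Hᵀ + R = [368458/10311 -149456/1473; -149456/1473 1125895/1473]
step 1: K = P̄·Hᵀ·S⁻¹ = [4008137/29247041 -9122367/29247041; 129840391/175482246 55093270/87741123; -47929771/87741123 -52641818/87741123]
step 1: x' = x̄ + K·y = [49321522/29247041, 18977329/87741123, 299596291/87741123]
step 1: P' = (I − K·H)·P̄ = [171220518/29247041 -87822445/29247041 326408488/29247041; -87822445/29247041 1003201979/175482246 -786615452/87741123; 326408488/29247041 -786615452/87741123 2150170012/87741123]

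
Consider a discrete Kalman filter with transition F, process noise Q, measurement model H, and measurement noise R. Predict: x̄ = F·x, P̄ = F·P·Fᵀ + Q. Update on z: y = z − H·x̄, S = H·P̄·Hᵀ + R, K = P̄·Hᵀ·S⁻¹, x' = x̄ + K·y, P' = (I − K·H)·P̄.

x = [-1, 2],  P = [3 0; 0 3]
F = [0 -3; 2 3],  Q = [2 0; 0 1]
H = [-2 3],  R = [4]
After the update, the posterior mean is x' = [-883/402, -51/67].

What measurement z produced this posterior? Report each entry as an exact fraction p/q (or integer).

x̄ = F·x = [-6, 4]
P̄ = F·P·Fᵀ + Q = [29 -27; -27 40]
S = H·P̄·Hᵀ + R = [804]
K = P̄·Hᵀ·S⁻¹ = [-139/804; 29/134]
x' − x̄ = [1529/402, -319/67] = K·y
y = (KᵀK)⁻¹·Kᵀ·(x' − x̄) = [-22]
z = y + H·x̄ = [-22] + [24] = [2]

z = [2]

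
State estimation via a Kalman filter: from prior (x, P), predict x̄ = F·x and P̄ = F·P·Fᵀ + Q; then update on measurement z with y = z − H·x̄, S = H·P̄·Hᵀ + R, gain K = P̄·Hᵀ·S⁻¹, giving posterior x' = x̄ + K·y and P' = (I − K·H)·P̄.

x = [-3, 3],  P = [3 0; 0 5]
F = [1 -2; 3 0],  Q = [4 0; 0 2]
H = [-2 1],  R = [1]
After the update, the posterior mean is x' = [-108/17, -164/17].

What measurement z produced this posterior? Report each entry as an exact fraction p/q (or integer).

x̄ = F·x = [-9, -9]
P̄ = F·P·Fᵀ + Q = [27 9; 9 29]
S = H·P̄·Hᵀ + R = [102]
K = P̄·Hᵀ·S⁻¹ = [-15/34; 11/102]
x' − x̄ = [45/17, -11/17] = K·y
y = (KᵀK)⁻¹·Kᵀ·(x' − x̄) = [-6]
z = y + H·x̄ = [-6] + [9] = [3]

z = [3]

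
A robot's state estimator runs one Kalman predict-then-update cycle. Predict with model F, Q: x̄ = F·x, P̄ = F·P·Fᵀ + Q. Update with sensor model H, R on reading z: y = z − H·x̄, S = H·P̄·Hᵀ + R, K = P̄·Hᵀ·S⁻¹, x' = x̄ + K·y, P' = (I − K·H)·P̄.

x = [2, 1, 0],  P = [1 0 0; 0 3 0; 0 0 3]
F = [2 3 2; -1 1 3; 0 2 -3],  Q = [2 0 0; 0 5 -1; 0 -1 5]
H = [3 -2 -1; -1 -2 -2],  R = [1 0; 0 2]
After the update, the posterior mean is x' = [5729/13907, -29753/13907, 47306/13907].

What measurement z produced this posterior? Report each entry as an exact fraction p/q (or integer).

z = [2, -3]

x̄ = F·x = [7, -1, 2]
P̄ = F·P·Fᵀ + Q = [45 25 0; 25 36 -22; 0 -22 44]
S = H·P̄·Hᵀ + R = [206 -135; -135 291]
K = P̄·Hᵀ·S⁻¹ = [3970/13907 -8095/41721; 40/13907 -7543/41721; -1980/13907 -9064/41721]
x' − x̄ = [-91620/13907, -15846/13907, 19492/13907] = K·y
y = (KᵀK)⁻¹·Kᵀ·(x' − x̄) = [-19, 6]
z = y + H·x̄ = [-19, 6] + [21, -9] = [2, -3]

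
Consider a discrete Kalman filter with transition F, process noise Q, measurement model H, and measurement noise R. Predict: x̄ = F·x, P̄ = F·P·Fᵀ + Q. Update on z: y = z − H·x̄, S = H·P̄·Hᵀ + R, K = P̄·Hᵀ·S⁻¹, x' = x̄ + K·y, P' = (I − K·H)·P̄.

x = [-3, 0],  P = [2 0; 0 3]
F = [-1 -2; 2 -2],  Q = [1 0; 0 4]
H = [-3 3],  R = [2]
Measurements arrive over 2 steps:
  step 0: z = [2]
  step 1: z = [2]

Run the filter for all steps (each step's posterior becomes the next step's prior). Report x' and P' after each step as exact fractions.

step 0: x' = [18/209, 138/209], P' = [2694/209 2680/209; 2680/209 2712/209]
step 1: x' = [-410334/228037, -258480/228037], P' = [1123362/228037 1074620/228037; 1074620/228037 1076460/228037]

step 0: x̄ = F·x = [3, -6]
step 0: P̄ = F·P·Fᵀ + Q = [15 8; 8 24]
step 0: y = z − H·x̄ = [29]
step 0: S = H·P̄·Hᵀ + R = [209]
step 0: K = P̄·Hᵀ·S⁻¹ = [-21/209; 48/209]
step 0: x' = x̄ + K·y = [18/209, 138/209]
step 0: P' = (I − K·H)·P̄ = [2694/209 2680/209; 2680/209 2712/209]
step 1: x̄ = F·x = [-294/209, -240/209]
step 1: P̄ = F·P·Fᵀ + Q = [24471/209 100/209; 100/209 1020/209]
step 1: y = z − H·x̄ = [256/209]
step 1: S = H·P̄·Hᵀ + R = [228037/209]
step 1: K = P̄·Hᵀ·S⁻¹ = [-73113/228037; 2760/228037]
step 1: x' = x̄ + K·y = [-410334/228037, -258480/228037]
step 1: P' = (I − K·H)·P̄ = [1123362/228037 1074620/228037; 1074620/228037 1076460/228037]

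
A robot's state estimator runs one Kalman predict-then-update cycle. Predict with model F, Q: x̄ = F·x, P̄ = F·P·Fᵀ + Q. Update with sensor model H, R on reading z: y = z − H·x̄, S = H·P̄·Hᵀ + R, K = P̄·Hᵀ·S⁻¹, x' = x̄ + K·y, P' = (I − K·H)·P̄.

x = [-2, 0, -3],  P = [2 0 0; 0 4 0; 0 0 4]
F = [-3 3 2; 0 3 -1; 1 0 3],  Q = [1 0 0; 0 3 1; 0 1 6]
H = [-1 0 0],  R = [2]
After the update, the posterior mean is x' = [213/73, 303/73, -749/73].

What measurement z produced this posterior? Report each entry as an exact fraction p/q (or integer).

z = [-3]

x̄ = F·x = [0, 3, -11]
P̄ = F·P·Fᵀ + Q = [71 28 18; 28 43 -11; 18 -11 44]
S = H·P̄·Hᵀ + R = [73]
K = P̄·Hᵀ·S⁻¹ = [-71/73; -28/73; -18/73]
x' − x̄ = [213/73, 84/73, 54/73] = K·y
y = (KᵀK)⁻¹·Kᵀ·(x' − x̄) = [-3]
z = y + H·x̄ = [-3] + [0] = [-3]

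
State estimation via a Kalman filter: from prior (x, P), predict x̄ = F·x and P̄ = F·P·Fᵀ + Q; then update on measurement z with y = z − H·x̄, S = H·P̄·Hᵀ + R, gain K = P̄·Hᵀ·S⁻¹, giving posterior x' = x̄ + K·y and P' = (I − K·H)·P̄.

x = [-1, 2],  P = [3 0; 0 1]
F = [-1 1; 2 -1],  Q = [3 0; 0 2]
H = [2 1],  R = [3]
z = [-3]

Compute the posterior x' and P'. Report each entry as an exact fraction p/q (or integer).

x̄ = F·x = [3, -4]
P̄ = F·P·Fᵀ + Q = [7 -7; -7 15]
y = z − H·x̄ = [-5]
S = H·P̄·Hᵀ + R = [18]
K = P̄·Hᵀ·S⁻¹ = [7/18; 1/18]
x' = x̄ + K·y = [19/18, -77/18]
P' = (I − K·H)·P̄ = [77/18 -133/18; -133/18 269/18]

x' = [19/18, -77/18]
P' = [77/18 -133/18; -133/18 269/18]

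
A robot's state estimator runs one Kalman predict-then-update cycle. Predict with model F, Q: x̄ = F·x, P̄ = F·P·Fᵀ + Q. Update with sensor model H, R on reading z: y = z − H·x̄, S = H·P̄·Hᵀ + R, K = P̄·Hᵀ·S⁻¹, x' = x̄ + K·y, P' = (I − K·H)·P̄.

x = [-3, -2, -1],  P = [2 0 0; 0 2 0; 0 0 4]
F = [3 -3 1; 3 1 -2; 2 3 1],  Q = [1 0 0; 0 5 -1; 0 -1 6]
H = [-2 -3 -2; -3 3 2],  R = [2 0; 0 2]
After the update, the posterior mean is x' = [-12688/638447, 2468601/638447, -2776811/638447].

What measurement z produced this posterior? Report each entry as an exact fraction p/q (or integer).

x̄ = F·x = [-4, -9, -13]
P̄ = F·P·Fᵀ + Q = [41 4 -2; 4 41 9; -2 9 36]
S = H·P̄·Hᵀ + R = [819 -367; -367 944]
K = P̄·Hᵀ·S⁻¹ = [-127165/638447 -127215/638447; -93313/638447 50968/638447; -51145/638447 51130/638447]
x' − x̄ = [2541100/638447, 8214624/638447, 5523000/638447] = K·y
y = (KᵀK)⁻¹·Kᵀ·(x' − x̄) = [-64, 44]
z = y + H·x̄ = [-64, 44] + [61, -41] = [-3, 3]

z = [-3, 3]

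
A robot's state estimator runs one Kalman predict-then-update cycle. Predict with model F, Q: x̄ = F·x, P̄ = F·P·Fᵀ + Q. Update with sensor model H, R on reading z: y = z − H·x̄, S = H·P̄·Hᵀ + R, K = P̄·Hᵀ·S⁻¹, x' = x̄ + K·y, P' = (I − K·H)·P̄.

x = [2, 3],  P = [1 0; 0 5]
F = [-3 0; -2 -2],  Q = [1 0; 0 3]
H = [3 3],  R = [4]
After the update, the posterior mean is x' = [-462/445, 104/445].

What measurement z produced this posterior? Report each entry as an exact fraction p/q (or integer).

x̄ = F·x = [-6, -10]
P̄ = F·P·Fᵀ + Q = [10 6; 6 27]
S = H·P̄·Hᵀ + R = [445]
K = P̄·Hᵀ·S⁻¹ = [48/445; 99/445]
x' − x̄ = [2208/445, 4554/445] = K·y
y = (KᵀK)⁻¹·Kᵀ·(x' − x̄) = [46]
z = y + H·x̄ = [46] + [-48] = [-2]

z = [-2]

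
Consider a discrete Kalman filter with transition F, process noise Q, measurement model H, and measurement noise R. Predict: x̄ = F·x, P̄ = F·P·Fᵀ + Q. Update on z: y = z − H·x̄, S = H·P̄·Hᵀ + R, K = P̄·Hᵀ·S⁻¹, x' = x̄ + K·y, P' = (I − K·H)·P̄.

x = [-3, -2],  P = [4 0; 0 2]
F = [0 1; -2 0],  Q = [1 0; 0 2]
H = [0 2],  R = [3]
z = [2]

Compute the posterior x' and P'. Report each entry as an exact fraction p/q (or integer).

x' = [-2, 6/5]
P' = [3 0; 0 18/25]

x̄ = F·x = [-2, 6]
P̄ = F·P·Fᵀ + Q = [3 0; 0 18]
y = z − H·x̄ = [-10]
S = H·P̄·Hᵀ + R = [75]
K = P̄·Hᵀ·S⁻¹ = [0; 12/25]
x' = x̄ + K·y = [-2, 6/5]
P' = (I − K·H)·P̄ = [3 0; 0 18/25]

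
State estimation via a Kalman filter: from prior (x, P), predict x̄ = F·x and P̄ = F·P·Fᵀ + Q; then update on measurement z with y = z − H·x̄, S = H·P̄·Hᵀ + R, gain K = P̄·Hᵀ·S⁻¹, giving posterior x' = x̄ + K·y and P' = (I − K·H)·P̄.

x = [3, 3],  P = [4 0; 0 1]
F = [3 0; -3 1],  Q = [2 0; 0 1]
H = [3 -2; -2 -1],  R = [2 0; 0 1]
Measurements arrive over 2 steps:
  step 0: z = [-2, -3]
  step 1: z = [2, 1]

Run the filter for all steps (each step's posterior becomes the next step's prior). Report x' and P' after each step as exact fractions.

step 0: x' = [2489/4136, 969/517], P' = [241/2068 14/517; 14/517 162/517]
step 1: x' = [11285/91417, -132557/182834], P' = [10526/91417 2483/91417; 2483/91417 211959/731336]

step 0: x̄ = F·x = [9, -6]
step 0: P̄ = F·P·Fᵀ + Q = [38 -36; -36 38]
step 0: y = z − H·x̄ = [-41, 9]
step 0: S = H·P̄·Hᵀ + R = [928 -188; -188 47]
step 0: K = P̄·Hᵀ·S⁻¹ = [13/88 -269/1034; -3/11 -190/517]
step 0: x' = x̄ + K·y = [2489/4136, 969/517]
step 0: P' = (I − K·H)·P̄ = [241/2068 14/517; 14/517 162/517]
step 1: x̄ = F·x = [7467/4136, 285/4136]
step 1: P̄ = F·P·Fᵀ + Q = [6305/2068 -2001/2068; -2001/2068 4549/2068]
step 1: y = z − H·x̄ = [-13559/4136, 19355/4136]
step 1: S = H·P̄·Hᵀ + R = [103089/2068 -30733/2068; -30733/2068 23833/2068]
step 1: K = P̄·Hᵀ·S⁻¹ = [13306/91417 -23535/91417; -182163/731336 -251687/731336]
step 1: x' = x̄ + K·y = [11285/91417, -132557/182834]
step 1: P' = (I − K·H)·P̄ = [10526/91417 2483/91417; 2483/91417 211959/731336]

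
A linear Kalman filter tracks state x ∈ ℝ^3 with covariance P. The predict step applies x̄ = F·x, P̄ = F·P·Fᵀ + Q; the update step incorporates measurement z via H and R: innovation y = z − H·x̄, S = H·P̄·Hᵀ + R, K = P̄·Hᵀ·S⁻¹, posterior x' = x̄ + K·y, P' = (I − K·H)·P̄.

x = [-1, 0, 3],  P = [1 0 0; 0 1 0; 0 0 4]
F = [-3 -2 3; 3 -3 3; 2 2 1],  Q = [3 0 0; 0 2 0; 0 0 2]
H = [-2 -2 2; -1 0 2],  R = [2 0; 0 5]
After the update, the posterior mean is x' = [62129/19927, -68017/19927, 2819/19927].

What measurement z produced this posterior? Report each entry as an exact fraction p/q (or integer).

x̄ = F·x = [12, 6, 1]
P̄ = F·P·Fᵀ + Q = [52 33 2; 33 56 12; 2 12 14]
S = H·P̄·Hᵀ + R = [642 166; 166 105]
K = P̄·Hᵀ·S⁻¹ = [-4731/19927 -1630/19927; -7338/19927 9893/19927; -2158/19927 8346/19927]
x' − x̄ = [-176995/19927, -187579/19927, -17108/19927] = K·y
y = (KᵀK)⁻¹·Kᵀ·(x' − x̄) = [35, 7]
z = y + H·x̄ = [35, 7] + [-34, -10] = [1, -3]

z = [1, -3]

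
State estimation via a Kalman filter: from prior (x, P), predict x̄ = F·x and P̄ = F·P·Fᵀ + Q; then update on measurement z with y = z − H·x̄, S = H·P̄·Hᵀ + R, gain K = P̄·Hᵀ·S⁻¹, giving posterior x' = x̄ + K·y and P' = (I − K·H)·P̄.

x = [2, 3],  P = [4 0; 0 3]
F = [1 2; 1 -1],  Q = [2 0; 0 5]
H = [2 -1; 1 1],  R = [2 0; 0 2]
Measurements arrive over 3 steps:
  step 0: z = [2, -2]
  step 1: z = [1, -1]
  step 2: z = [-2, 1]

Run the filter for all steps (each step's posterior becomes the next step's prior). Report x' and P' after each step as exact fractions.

step 0: x̄ = F·x = [8, -1]
step 0: P̄ = F·P·Fᵀ + Q = [18 -2; -2 12]
step 0: y = z − H·x̄ = [-15, -9]
step 0: S = H·P̄·Hᵀ + R = [94 22; 22 28]
step 0: K = P̄·Hᵀ·S⁻¹ = [178/537 167/537; -167/537 323/537]
step 0: x' = x̄ + K·y = [41/179, -313/179]
step 0: P' = (I − K·H)·P̄ = [230/537 104/537; 104/537 542/537]
step 1: x̄ = F·x = [-585/179, 354/179]
step 1: P̄ = F·P·Fᵀ + Q = [1296/179 -250/179; -250/179 1083/179]
step 1: y = z − H·x̄ = [1703/179, 52/179]
step 1: S = H·P̄·Hᵀ + R = [7625/179 1259/179; 1259/179 2237/179]
step 1: K = P̄·Hᵀ·S⁻¹ = [7040/21609 6142/21609; -12821/43218 23309/43218]
step 1: x' = x̄ + K·y = [-1859/21609, -29737/43218]
step 1: P' = (I − K·H)·P̄ = [8788/21609 3496/21609; 3496/21609 19813/21609]
step 2: x̄ = F·x = [-10532/7203, 59/98]
step 2: P̄ = F·P·Fᵀ + Q = [16138/2401 -62/49; -62/49 6]
step 2: y = z − H·x̄ = [21989/14406, 26797/14406]
step 2: S = H·P̄·Hᵀ + R = [95912/2401 14832/2401; 14832/2401 29270/2401]
step 2: K = P̄·Hᵀ·S⁻¹ = [87395/269404 19072/67351; -79979/269404 36290/67351]
step 2: x' = x̄ + K·y = [-711665/1616424, 1860781/1616424]
step 2: P' = (I − K·H)·P̄ = [54561/134702 21727/134702; 21727/134702 123433/134702]

step 0: x' = [41/179, -313/179], P' = [230/537 104/537; 104/537 542/537]
step 1: x' = [-1859/21609, -29737/43218], P' = [8788/21609 3496/21609; 3496/21609 19813/21609]
step 2: x' = [-711665/1616424, 1860781/1616424], P' = [54561/134702 21727/134702; 21727/134702 123433/134702]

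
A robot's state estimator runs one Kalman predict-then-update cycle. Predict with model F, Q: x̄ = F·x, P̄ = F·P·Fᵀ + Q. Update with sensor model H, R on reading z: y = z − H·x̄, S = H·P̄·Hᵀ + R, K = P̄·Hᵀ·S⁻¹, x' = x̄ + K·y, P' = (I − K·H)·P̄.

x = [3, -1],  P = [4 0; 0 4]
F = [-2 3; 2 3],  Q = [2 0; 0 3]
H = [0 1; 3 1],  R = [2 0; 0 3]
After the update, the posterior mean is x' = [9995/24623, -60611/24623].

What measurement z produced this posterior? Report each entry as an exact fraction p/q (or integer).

x̄ = F·x = [-9, 3]
P̄ = F·P·Fᵀ + Q = [54 20; 20 55]
S = H·P̄·Hᵀ + R = [57 115; 115 664]
K = P̄·Hᵀ·S⁻¹ = [-7650/24623 8074/24623; 23295/24623 230/24623]
x' − x̄ = [231602/24623, -134480/24623] = K·y
y = (KᵀK)⁻¹·Kᵀ·(x' − x̄) = [-6, 23]
z = y + H·x̄ = [-6, 23] + [3, -24] = [-3, -1]

z = [-3, -1]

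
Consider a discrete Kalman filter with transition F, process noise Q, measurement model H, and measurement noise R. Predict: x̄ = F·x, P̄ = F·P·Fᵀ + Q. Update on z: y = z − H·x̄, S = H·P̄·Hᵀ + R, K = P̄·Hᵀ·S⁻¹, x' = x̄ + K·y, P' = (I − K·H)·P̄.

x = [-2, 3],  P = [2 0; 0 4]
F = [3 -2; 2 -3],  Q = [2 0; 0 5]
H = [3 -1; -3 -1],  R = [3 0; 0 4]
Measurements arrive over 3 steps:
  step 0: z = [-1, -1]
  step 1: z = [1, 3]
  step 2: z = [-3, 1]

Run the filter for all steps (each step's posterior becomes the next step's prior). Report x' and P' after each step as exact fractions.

step 0: x' = [-948/19255, 14299/19255], P' = [3708/19255 1836/19255; 1836/19255 30072/19255]
step 1: x' = [-24981190/67042439, -124245155/67042439], P' = [12667558/67042439 6699702/67042439; 6699702/67042439 99949794/67042439]
step 2: x' = [-133313436908/222630973319, 246394480749/222630973319], P' = [42037573600/222630973319 22160849736/222630973319; 22160849736/222630973319 331509041772/222630973319]

step 0: x̄ = F·x = [-12, -13]
step 0: P̄ = F·P·Fᵀ + Q = [36 36; 36 49]
step 0: y = z − H·x̄ = [22, -50]
step 0: S = H·P̄·Hᵀ + R = [160 -275; -275 593]
step 0: K = P̄·Hᵀ·S⁻¹ = [3096/19255 -648/3851; -8188/19255 -1779/3851]
step 0: x' = x̄ + K·y = [-948/19255, 14299/19255]
step 0: P' = (I − K·H)·P̄ = [3708/19255 1836/19255; 1836/19255 30072/19255]
step 1: x̄ = F·x = [-31442/19255, -44793/19255]
step 1: P̄ = F·P·Fᵀ + Q = [170138/19255 178812/19255; 178812/19255 359723/19255]
step 1: y = z − H·x̄ = [68788/19255, -81354/19255]
step 1: S = H·P̄·Hᵀ + R = [875858/19255 -1171519/19255; -1171519/19255 3040857/19255]
step 1: K = P̄·Hᵀ·S⁻¹ = [10434324/67042439 -11175594/67042439; -26616896/67042439 -30012225/67042439]
step 1: x' = x̄ + K·y = [-24981190/67042439, -124245155/67042439]
step 1: P' = (I − K·H)·P̄ = [12667558/67042439 6699702/67042439; 6699702/67042439 99949794/67042439]
step 2: x̄ = F·x = [173546740/67042439, 322773085/67042439]
step 2: P̄ = F·P·Fᵀ + Q = [567495652/67042439 588607986/67042439; 588607986/67042439 1205034149/67042439]
step 2: y = z − H·x̄ = [-398994452/67042439, 910455744/67042439]
step 2: S = H·P̄·Hᵀ + R = [2981974418/67042439 -3902426719/67042439; -3902426719/67042439 10112312689/67042439]
step 2: K = P̄·Hᵀ·S⁻¹ = [34650623688/222630973319 -37068392634/222630973319; -88342164188/222630973319 -99497897745/222630973319]
step 2: x' = x̄ + K·y = [-133313436908/222630973319, 246394480749/222630973319]
step 2: P' = (I − K·H)·P̄ = [42037573600/222630973319 22160849736/222630973319; 22160849736/222630973319 331509041772/222630973319]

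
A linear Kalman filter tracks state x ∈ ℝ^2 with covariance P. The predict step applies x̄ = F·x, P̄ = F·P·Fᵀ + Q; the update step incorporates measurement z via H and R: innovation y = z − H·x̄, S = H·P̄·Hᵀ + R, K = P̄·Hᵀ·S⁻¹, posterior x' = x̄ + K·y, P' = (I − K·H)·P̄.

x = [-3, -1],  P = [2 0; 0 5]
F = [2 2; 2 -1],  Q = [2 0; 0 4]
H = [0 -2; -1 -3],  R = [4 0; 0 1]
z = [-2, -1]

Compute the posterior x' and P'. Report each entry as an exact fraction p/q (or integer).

x̄ = F·x = [-8, -5]
P̄ = F·P·Fᵀ + Q = [30 -2; -2 17]
y = z − H·x̄ = [-12, -24]
S = H·P̄·Hᵀ + R = [72 98; 98 172]
K = P̄·Hᵀ·S⁻¹ = [152/139 -106/139; -523/1390 -49/695]
x' = x̄ + K·y = [-392/139, 839/695]
P' = (I − K·H)·P̄ = [1018/139 -304/139; -304/139 523/695]

x' = [-392/139, 839/695]
P' = [1018/139 -304/139; -304/139 523/695]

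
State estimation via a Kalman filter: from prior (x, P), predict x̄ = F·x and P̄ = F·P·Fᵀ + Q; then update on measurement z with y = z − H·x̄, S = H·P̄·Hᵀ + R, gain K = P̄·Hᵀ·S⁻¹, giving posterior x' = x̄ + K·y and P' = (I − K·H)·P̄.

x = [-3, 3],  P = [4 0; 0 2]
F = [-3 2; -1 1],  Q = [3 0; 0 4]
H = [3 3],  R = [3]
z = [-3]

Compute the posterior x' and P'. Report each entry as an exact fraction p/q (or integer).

x̄ = F·x = [15, 6]
P̄ = F·P·Fᵀ + Q = [47 16; 16 10]
y = z − H·x̄ = [-66]
S = H·P̄·Hᵀ + R = [804]
K = P̄·Hᵀ·S⁻¹ = [63/268; 13/134]
x' = x̄ + K·y = [-69/134, -27/67]
P' = (I − K·H)·P̄ = [689/268 -313/134; -313/134 163/67]

x' = [-69/134, -27/67]
P' = [689/268 -313/134; -313/134 163/67]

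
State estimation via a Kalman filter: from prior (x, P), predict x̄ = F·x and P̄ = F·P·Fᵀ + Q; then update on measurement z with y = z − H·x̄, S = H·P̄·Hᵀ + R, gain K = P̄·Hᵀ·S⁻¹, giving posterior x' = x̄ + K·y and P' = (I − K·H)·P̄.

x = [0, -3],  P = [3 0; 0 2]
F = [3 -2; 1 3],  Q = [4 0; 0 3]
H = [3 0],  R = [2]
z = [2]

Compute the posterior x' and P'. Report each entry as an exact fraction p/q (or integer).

x' = [246/353, -3033/353]
P' = [78/353 -6/353; -6/353 8391/353]

x̄ = F·x = [6, -9]
P̄ = F·P·Fᵀ + Q = [39 -3; -3 24]
y = z − H·x̄ = [-16]
S = H·P̄·Hᵀ + R = [353]
K = P̄·Hᵀ·S⁻¹ = [117/353; -9/353]
x' = x̄ + K·y = [246/353, -3033/353]
P' = (I − K·H)·P̄ = [78/353 -6/353; -6/353 8391/353]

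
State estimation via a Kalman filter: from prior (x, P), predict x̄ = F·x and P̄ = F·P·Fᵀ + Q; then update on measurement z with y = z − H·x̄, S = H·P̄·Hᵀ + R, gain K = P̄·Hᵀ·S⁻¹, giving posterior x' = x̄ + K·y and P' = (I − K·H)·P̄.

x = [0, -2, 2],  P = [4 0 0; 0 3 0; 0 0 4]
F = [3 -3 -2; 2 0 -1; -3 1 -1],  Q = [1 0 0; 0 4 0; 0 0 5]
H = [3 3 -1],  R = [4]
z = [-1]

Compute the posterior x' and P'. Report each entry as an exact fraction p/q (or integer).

x̄ = F·x = [2, -2, -4]
P̄ = F·P·Fᵀ + Q = [80 32 -37; 32 24 -20; -37 -20 48]
y = z − H·x̄ = [-5]
S = H·P̄·Hᵀ + R = [1906]
K = P̄·Hᵀ·S⁻¹ = [373/1906; 94/953; -219/1906]
x' = x̄ + K·y = [1947/1906, -2376/953, -6529/1906]
P' = (I − K·H)·P̄ = [13351/1906 -4566/953 11165/1906; -4566/953 5200/953 1526/953; 11165/1906 1526/953 43527/1906]

x' = [1947/1906, -2376/953, -6529/1906]
P' = [13351/1906 -4566/953 11165/1906; -4566/953 5200/953 1526/953; 11165/1906 1526/953 43527/1906]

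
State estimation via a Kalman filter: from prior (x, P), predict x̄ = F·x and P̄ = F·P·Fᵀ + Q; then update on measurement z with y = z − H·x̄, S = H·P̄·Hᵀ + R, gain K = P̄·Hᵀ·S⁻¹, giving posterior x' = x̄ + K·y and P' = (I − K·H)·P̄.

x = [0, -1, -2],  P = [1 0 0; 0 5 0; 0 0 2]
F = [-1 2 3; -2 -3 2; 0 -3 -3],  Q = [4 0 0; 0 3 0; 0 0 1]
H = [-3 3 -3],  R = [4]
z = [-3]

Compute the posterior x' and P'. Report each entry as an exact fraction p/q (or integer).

x̄ = F·x = [-8, -1, 9]
P̄ = F·P·Fᵀ + Q = [43 -16 -48; -16 60 33; -48 33 64]
y = z − H·x̄ = [3]
S = H·P̄·Hᵀ + R = [337]
K = P̄·Hᵀ·S⁻¹ = [-33/337; 129/337; 51/337]
x' = x̄ + K·y = [-2795/337, 50/337, 3186/337]
P' = (I − K·H)·P̄ = [13402/337 -1135/337 -14493/337; -1135/337 3579/337 4542/337; -14493/337 4542/337 18967/337]

x' = [-2795/337, 50/337, 3186/337]
P' = [13402/337 -1135/337 -14493/337; -1135/337 3579/337 4542/337; -14493/337 4542/337 18967/337]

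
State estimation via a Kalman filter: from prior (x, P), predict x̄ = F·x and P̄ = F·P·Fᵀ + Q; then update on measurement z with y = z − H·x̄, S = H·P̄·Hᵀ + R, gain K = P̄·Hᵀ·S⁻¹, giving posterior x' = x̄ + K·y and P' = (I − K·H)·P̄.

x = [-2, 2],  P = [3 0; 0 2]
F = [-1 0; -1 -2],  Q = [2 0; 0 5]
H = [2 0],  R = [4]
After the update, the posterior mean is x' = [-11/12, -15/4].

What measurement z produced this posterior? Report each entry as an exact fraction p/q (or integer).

z = [-3]

x̄ = F·x = [2, -2]
P̄ = F·P·Fᵀ + Q = [5 3; 3 16]
S = H·P̄·Hᵀ + R = [24]
K = P̄·Hᵀ·S⁻¹ = [5/12; 1/4]
x' − x̄ = [-35/12, -7/4] = K·y
y = (KᵀK)⁻¹·Kᵀ·(x' − x̄) = [-7]
z = y + H·x̄ = [-7] + [4] = [-3]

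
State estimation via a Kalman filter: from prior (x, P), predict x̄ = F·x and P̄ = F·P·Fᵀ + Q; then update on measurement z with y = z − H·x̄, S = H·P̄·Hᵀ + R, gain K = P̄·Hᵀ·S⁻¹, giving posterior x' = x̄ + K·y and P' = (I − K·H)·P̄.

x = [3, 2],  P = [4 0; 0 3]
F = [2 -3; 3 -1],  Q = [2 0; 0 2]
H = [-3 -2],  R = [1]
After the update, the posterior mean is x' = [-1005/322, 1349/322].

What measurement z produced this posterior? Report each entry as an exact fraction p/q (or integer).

z = [1]

x̄ = F·x = [0, 7]
P̄ = F·P·Fᵀ + Q = [45 33; 33 41]
S = H·P̄·Hᵀ + R = [966]
K = P̄·Hᵀ·S⁻¹ = [-67/322; -181/966]
x' − x̄ = [-1005/322, -905/322] = K·y
y = (KᵀK)⁻¹·Kᵀ·(x' − x̄) = [15]
z = y + H·x̄ = [15] + [-14] = [1]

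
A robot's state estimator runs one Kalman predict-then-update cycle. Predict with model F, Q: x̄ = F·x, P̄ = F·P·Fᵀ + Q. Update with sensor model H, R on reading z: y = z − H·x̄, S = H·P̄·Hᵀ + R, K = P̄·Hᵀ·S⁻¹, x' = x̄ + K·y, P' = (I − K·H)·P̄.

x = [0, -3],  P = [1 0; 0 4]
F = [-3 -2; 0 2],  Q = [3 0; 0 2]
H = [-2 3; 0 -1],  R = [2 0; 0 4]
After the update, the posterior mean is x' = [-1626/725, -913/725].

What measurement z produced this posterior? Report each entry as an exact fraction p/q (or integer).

x̄ = F·x = [6, -6]
P̄ = F·P·Fᵀ + Q = [28 -16; -16 18]
S = H·P̄·Hᵀ + R = [468 -86; -86 22]
K = P̄·Hᵀ·S⁻¹ = [-228/725 -364/725; 86/725 -257/725]
x' − x̄ = [-5976/725, 3437/725] = K·y
y = (KᵀK)⁻¹·Kᵀ·(x' − x̄) = [31, -3]
z = y + H·x̄ = [31, -3] + [-30, 6] = [1, 3]

z = [1, 3]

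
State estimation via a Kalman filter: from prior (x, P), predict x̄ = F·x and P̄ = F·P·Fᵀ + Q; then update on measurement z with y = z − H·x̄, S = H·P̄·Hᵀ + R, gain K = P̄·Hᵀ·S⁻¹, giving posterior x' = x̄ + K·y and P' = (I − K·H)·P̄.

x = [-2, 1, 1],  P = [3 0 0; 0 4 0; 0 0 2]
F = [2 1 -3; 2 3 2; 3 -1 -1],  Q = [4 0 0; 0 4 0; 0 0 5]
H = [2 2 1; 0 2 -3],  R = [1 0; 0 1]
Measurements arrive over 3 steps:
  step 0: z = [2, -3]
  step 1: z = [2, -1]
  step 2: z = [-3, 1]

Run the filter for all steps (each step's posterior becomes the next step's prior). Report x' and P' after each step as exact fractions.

step 0: x̄ = F·x = [-6, 1, -8]
step 0: P̄ = F·P·Fᵀ + Q = [38 12 20; 12 60 2; 20 2 38]
step 0: y = z − H·x̄ = [20, -29]
step 0: S = H·P̄·Hᵀ + R = [615 46; 46 559]
step 0: K = P̄·Hᵀ·S⁻¹ = [68736/341669 -27660/341669; 76370/341669 63394/341669; 50898/341669 -71422/341669]
step 0: x' = x̄ + K·y = [126846/341669, 30643/341669, 355846/341669]
step 0: P' = (I − K·H)·P̄ = [3739342/341669 -2782188/341669 -1845572/341669; -2782188/341669 2123204/341669 1394338/341669; -1845572/341669 1394338/341669 953366/341669]
step 1: x̄ = F·x = [-783203/341669, 1057313/341669, -5951/341669]
step 1: P̄ = F·P·Fᵀ + Q = [29679626/341669 -12719942/341669 43480726/341669; -12719942/341669 7827568/341669 -19669586/341669; 43480726/341669 -19669586/341669 68994229/341669]
step 1: y = z − H·x̄ = [2391/5791, -2474148/341669]
step 1: S = H·P̄·Hᵀ + R = [3607622/5791 -6928105/5791; -6928105/5791 888635034/341669]
step 1: K = P̄·Hᵀ·S⁻¹ = [871563322/3798384959 -265397402/3798384959; 12717938846/64572544303 11275494378/64572544303; 8614878629/64572544303 -13936235283/64572544303]
step 1: x' = x̄ + K·y = [-6425293127/3798384959, 123424295401/64572544303, 103349527628/64572544303]
step 1: P' = (I − K·H)·P̄ = [11428802918/3798384959 -8277940618/3798384959 -5430161278/3798384959; -8277940618/3798384959 111722406744/64572544303 70723106370/64572544303; -5430161278/3798384959 70723106370/64572544303 51794149341/64572544303]
step 2: x̄ = F·x = [-405084253801/64572544303, 358511975141/64572544303, -554463772506/64572544303]
step 2: P̄ = F·P·Fᵀ + Q = [1733832826917/64572544303 -634675262576/64572544303 2225559320135/64572544303; -634675262576/64572544303 669602490256/64572544303 -980959053574/64572544303; 2225559320135/64572544303 -980959053574/64572544303 3774658730186/64572544303]
step 2: y = z − H·x̄ = [453890696917/64572544303, -2315842723497/64572544303]
step 2: S = H·P̄·Hᵀ + R = [13353971508817/64572544303 -20613786986352/64572544303; -20613786986352/64572544303 48486419719889/64572544303]
step 2: K = P̄·Hᵀ·S⁻¹ = [785164891238783/3446635965603503 -231030581543995/3446635965603503; 682855687903974/3446635965603503 594703015299950/3446635965603503; 462108387598100/3446635965603503 -747958654498262/3446635965603503]
step 2: x' = x̄ + K·y = [-7817075087339559/3446635965603503, 2607353680890277/3446635965603503, 478013155347932/3446635965603503]
step 2: P' = (I − K·H)·P̄ = [10323955860019275/3446635965603503 -7477408883492912/3446635965603503 -4907929061813943/3446635965603503; -7477408883492912/3446635965603503 5938465422496168/3446635965603503 3760742609897462/3446635965603503; -4907929061813943/3446635965603503 3760742609897462/3446635965603503 2756481291431062/3446635965603503]

step 0: x' = [126846/341669, 30643/341669, 355846/341669], P' = [3739342/341669 -2782188/341669 -1845572/341669; -2782188/341669 2123204/341669 1394338/341669; -1845572/341669 1394338/341669 953366/341669]
step 1: x' = [-6425293127/3798384959, 123424295401/64572544303, 103349527628/64572544303], P' = [11428802918/3798384959 -8277940618/3798384959 -5430161278/3798384959; -8277940618/3798384959 111722406744/64572544303 70723106370/64572544303; -5430161278/3798384959 70723106370/64572544303 51794149341/64572544303]
step 2: x' = [-7817075087339559/3446635965603503, 2607353680890277/3446635965603503, 478013155347932/3446635965603503], P' = [10323955860019275/3446635965603503 -7477408883492912/3446635965603503 -4907929061813943/3446635965603503; -7477408883492912/3446635965603503 5938465422496168/3446635965603503 3760742609897462/3446635965603503; -4907929061813943/3446635965603503 3760742609897462/3446635965603503 2756481291431062/3446635965603503]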